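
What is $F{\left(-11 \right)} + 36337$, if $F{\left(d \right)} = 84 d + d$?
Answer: $35402$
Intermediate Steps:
$F{\left(d \right)} = 85 d$
$F{\left(-11 \right)} + 36337 = 85 \left(-11\right) + 36337 = -935 + 36337 = 35402$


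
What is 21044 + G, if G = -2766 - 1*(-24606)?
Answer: 42884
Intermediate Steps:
G = 21840 (G = -2766 + 24606 = 21840)
21044 + G = 21044 + 21840 = 42884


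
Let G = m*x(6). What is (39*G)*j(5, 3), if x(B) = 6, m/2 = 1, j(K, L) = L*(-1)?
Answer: -1404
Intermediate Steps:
j(K, L) = -L
m = 2 (m = 2*1 = 2)
G = 12 (G = 2*6 = 12)
(39*G)*j(5, 3) = (39*12)*(-1*3) = 468*(-3) = -1404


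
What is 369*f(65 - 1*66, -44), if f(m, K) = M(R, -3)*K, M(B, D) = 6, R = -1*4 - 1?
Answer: -97416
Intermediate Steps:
R = -5 (R = -4 - 1 = -5)
f(m, K) = 6*K
369*f(65 - 1*66, -44) = 369*(6*(-44)) = 369*(-264) = -97416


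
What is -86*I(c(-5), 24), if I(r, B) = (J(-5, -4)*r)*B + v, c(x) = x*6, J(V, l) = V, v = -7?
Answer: -308998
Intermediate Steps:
c(x) = 6*x
I(r, B) = -7 - 5*B*r (I(r, B) = (-5*r)*B - 7 = -5*B*r - 7 = -7 - 5*B*r)
-86*I(c(-5), 24) = -86*(-7 - 5*24*6*(-5)) = -86*(-7 - 5*24*(-30)) = -86*(-7 + 3600) = -86*3593 = -308998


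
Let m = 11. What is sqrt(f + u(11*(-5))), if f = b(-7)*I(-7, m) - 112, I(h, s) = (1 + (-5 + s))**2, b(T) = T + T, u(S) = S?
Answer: I*sqrt(853) ≈ 29.206*I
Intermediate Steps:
b(T) = 2*T
I(h, s) = (-4 + s)**2
f = -798 (f = (2*(-7))*(-4 + 11)**2 - 112 = -14*7**2 - 112 = -14*49 - 112 = -686 - 112 = -798)
sqrt(f + u(11*(-5))) = sqrt(-798 + 11*(-5)) = sqrt(-798 - 55) = sqrt(-853) = I*sqrt(853)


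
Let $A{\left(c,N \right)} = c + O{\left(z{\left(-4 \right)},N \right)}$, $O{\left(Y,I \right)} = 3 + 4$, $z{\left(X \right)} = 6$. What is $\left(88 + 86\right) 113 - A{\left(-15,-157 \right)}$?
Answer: $19670$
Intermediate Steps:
$O{\left(Y,I \right)} = 7$
$A{\left(c,N \right)} = 7 + c$ ($A{\left(c,N \right)} = c + 7 = 7 + c$)
$\left(88 + 86\right) 113 - A{\left(-15,-157 \right)} = \left(88 + 86\right) 113 - \left(7 - 15\right) = 174 \cdot 113 - -8 = 19662 + 8 = 19670$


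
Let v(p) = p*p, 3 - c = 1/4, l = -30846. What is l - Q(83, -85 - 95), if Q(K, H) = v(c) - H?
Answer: -496537/16 ≈ -31034.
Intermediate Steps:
c = 11/4 (c = 3 - 1/4 = 3 - 1*¼ = 3 - ¼ = 11/4 ≈ 2.7500)
v(p) = p²
Q(K, H) = 121/16 - H (Q(K, H) = (11/4)² - H = 121/16 - H)
l - Q(83, -85 - 95) = -30846 - (121/16 - (-85 - 95)) = -30846 - (121/16 - 1*(-180)) = -30846 - (121/16 + 180) = -30846 - 1*3001/16 = -30846 - 3001/16 = -496537/16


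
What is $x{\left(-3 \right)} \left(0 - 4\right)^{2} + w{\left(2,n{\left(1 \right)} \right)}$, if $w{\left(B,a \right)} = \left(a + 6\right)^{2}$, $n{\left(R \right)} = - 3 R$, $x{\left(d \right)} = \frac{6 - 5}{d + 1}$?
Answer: $1$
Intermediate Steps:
$x{\left(d \right)} = \frac{1}{1 + d}$ ($x{\left(d \right)} = 1 \frac{1}{1 + d} = \frac{1}{1 + d}$)
$w{\left(B,a \right)} = \left(6 + a\right)^{2}$
$x{\left(-3 \right)} \left(0 - 4\right)^{2} + w{\left(2,n{\left(1 \right)} \right)} = \frac{\left(0 - 4\right)^{2}}{1 - 3} + \left(6 - 3\right)^{2} = \frac{\left(-4\right)^{2}}{-2} + \left(6 - 3\right)^{2} = \left(- \frac{1}{2}\right) 16 + 3^{2} = -8 + 9 = 1$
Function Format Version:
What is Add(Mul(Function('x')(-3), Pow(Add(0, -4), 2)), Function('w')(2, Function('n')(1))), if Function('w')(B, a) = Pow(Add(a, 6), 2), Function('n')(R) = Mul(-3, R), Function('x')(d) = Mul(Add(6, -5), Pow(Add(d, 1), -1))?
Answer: 1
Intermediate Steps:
Function('x')(d) = Pow(Add(1, d), -1) (Function('x')(d) = Mul(1, Pow(Add(1, d), -1)) = Pow(Add(1, d), -1))
Function('w')(B, a) = Pow(Add(6, a), 2)
Add(Mul(Function('x')(-3), Pow(Add(0, -4), 2)), Function('w')(2, Function('n')(1))) = Add(Mul(Pow(Add(1, -3), -1), Pow(Add(0, -4), 2)), Pow(Add(6, Mul(-3, 1)), 2)) = Add(Mul(Pow(-2, -1), Pow(-4, 2)), Pow(Add(6, -3), 2)) = Add(Mul(Rational(-1, 2), 16), Pow(3, 2)) = Add(-8, 9) = 1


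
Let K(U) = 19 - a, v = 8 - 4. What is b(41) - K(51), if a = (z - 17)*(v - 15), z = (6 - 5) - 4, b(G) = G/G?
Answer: 202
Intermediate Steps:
b(G) = 1
z = -3 (z = 1 - 4 = -3)
v = 4
a = 220 (a = (-3 - 17)*(4 - 15) = -20*(-11) = 220)
K(U) = -201 (K(U) = 19 - 1*220 = 19 - 220 = -201)
b(41) - K(51) = 1 - 1*(-201) = 1 + 201 = 202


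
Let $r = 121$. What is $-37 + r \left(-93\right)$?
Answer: $-11290$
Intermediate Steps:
$-37 + r \left(-93\right) = -37 + 121 \left(-93\right) = -37 - 11253 = -11290$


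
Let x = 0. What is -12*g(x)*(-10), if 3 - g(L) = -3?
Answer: 720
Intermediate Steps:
g(L) = 6 (g(L) = 3 - 1*(-3) = 3 + 3 = 6)
-12*g(x)*(-10) = -12*6*(-10) = -72*(-10) = 720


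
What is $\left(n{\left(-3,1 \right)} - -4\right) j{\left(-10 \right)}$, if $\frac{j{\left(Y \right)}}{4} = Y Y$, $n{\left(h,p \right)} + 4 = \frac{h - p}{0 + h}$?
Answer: $\frac{1600}{3} \approx 533.33$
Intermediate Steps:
$n{\left(h,p \right)} = -4 + \frac{h - p}{h}$ ($n{\left(h,p \right)} = -4 + \frac{h - p}{0 + h} = -4 + \frac{h - p}{h}$)
$j{\left(Y \right)} = 4 Y^{2}$ ($j{\left(Y \right)} = 4 Y Y = 4 Y^{2}$)
$\left(n{\left(-3,1 \right)} - -4\right) j{\left(-10 \right)} = \left(\left(-3 - 1 \frac{1}{-3}\right) - -4\right) 4 \left(-10\right)^{2} = \left(\left(-3 - 1 \left(- \frac{1}{3}\right)\right) + 4\right) 4 \cdot 100 = \left(\left(-3 + \frac{1}{3}\right) + 4\right) 400 = \left(- \frac{8}{3} + 4\right) 400 = \frac{4}{3} \cdot 400 = \frac{1600}{3}$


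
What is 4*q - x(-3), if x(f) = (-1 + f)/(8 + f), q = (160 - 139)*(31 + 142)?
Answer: 72664/5 ≈ 14533.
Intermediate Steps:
q = 3633 (q = 21*173 = 3633)
x(f) = (-1 + f)/(8 + f)
4*q - x(-3) = 4*3633 - (-1 - 3)/(8 - 3) = 14532 - (-4)/5 = 14532 - 1*(-⅘) = 14532 + ⅘ = 72664/5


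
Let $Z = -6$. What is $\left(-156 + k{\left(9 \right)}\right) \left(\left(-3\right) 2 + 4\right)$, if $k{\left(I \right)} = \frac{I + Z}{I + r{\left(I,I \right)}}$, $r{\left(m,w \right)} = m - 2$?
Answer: $\frac{2493}{8} \approx 311.63$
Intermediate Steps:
$r{\left(m,w \right)} = -2 + m$
$k{\left(I \right)} = \frac{-6 + I}{-2 + 2 I}$ ($k{\left(I \right)} = \frac{I - 6}{I + \left(-2 + I\right)} = \frac{-6 + I}{-2 + 2 I}$)
$\left(-156 + k{\left(9 \right)}\right) \left(\left(-3\right) 2 + 4\right) = \left(-156 + \frac{-6 + 9}{2 \left(-1 + 9\right)}\right) \left(\left(-3\right) 2 + 4\right) = \left(-156 + \frac{1}{2} \cdot \frac{1}{8} \cdot 3\right) \left(-6 + 4\right) = \left(-156 + \frac{1}{2} \cdot \frac{1}{8} \cdot 3\right) \left(-2\right) = \left(-156 + \frac{3}{16}\right) \left(-2\right) = \left(- \frac{2493}{16}\right) \left(-2\right) = \frac{2493}{8}$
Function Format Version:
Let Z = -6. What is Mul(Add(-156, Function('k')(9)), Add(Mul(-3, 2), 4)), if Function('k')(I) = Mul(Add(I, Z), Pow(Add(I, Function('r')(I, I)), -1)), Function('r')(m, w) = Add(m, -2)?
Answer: Rational(2493, 8) ≈ 311.63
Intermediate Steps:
Function('r')(m, w) = Add(-2, m)
Function('k')(I) = Mul(Pow(Add(-2, Mul(2, I)), -1), Add(-6, I)) (Function('k')(I) = Mul(Add(I, -6), Pow(Add(I, Add(-2, I)), -1)) = Mul(Add(-6, I), Pow(Add(-2, Mul(2, I)), -1)) = Mul(Pow(Add(-2, Mul(2, I)), -1), Add(-6, I)))
Mul(Add(-156, Function('k')(9)), Add(Mul(-3, 2), 4)) = Mul(Add(-156, Mul(Rational(1, 2), Pow(Add(-1, 9), -1), Add(-6, 9))), Add(Mul(-3, 2), 4)) = Mul(Add(-156, Mul(Rational(1, 2), Pow(8, -1), 3)), Add(-6, 4)) = Mul(Add(-156, Mul(Rational(1, 2), Rational(1, 8), 3)), -2) = Mul(Add(-156, Rational(3, 16)), -2) = Mul(Rational(-2493, 16), -2) = Rational(2493, 8)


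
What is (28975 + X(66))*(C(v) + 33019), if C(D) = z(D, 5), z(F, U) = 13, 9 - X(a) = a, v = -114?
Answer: 955219376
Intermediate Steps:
X(a) = 9 - a
C(D) = 13
(28975 + X(66))*(C(v) + 33019) = (28975 + (9 - 1*66))*(13 + 33019) = (28975 + (9 - 66))*33032 = (28975 - 57)*33032 = 28918*33032 = 955219376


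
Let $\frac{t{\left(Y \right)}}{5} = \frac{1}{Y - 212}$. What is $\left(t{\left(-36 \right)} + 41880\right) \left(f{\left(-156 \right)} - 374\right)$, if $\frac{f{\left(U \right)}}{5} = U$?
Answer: $- \frac{5992857595}{124} \approx -4.8329 \cdot 10^{7}$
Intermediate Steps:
$t{\left(Y \right)} = \frac{5}{-212 + Y}$ ($t{\left(Y \right)} = \frac{5}{Y - 212} = \frac{5}{-212 + Y}$)
$f{\left(U \right)} = 5 U$
$\left(t{\left(-36 \right)} + 41880\right) \left(f{\left(-156 \right)} - 374\right) = \left(\frac{5}{-212 - 36} + 41880\right) \left(5 \left(-156\right) - 374\right) = \left(\frac{5}{-248} + 41880\right) \left(-780 - 374\right) = \left(5 \left(- \frac{1}{248}\right) + 41880\right) \left(-1154\right) = \left(- \frac{5}{248} + 41880\right) \left(-1154\right) = \frac{10386235}{248} \left(-1154\right) = - \frac{5992857595}{124}$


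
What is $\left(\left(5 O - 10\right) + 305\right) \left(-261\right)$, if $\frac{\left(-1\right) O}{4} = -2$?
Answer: $-87435$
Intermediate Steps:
$O = 8$ ($O = \left(-4\right) \left(-2\right) = 8$)
$\left(\left(5 O - 10\right) + 305\right) \left(-261\right) = \left(\left(5 \cdot 8 - 10\right) + 305\right) \left(-261\right) = \left(\left(40 - 10\right) + 305\right) \left(-261\right) = \left(30 + 305\right) \left(-261\right) = 335 \left(-261\right) = -87435$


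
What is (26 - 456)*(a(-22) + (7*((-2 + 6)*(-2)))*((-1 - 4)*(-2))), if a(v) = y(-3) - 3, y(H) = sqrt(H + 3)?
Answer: 242090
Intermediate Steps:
y(H) = sqrt(3 + H)
a(v) = -3 (a(v) = sqrt(3 - 3) - 3 = sqrt(0) - 3 = 0 - 3 = -3)
(26 - 456)*(a(-22) + (7*((-2 + 6)*(-2)))*((-1 - 4)*(-2))) = (26 - 456)*(-3 + (7*((-2 + 6)*(-2)))*((-1 - 4)*(-2))) = -430*(-3 + (7*(4*(-2)))*(-5*(-2))) = -430*(-3 + (7*(-8))*10) = -430*(-3 - 56*10) = -430*(-3 - 560) = -430*(-563) = 242090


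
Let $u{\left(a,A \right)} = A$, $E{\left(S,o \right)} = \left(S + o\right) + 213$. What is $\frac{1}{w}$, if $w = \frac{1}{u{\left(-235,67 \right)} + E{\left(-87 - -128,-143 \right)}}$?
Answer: $178$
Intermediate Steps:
$E{\left(S,o \right)} = 213 + S + o$
$w = \frac{1}{178}$ ($w = \frac{1}{67 - -111} = \frac{1}{67 + \left(213 + \left(-87 + 128\right) - 143\right)} = \frac{1}{67 + \left(213 + 41 - 143\right)} = \frac{1}{67 + 111} = \frac{1}{178} \approx 0.005618$)
$\frac{1}{w} = \frac{1}{\frac{1}{178}} = 178$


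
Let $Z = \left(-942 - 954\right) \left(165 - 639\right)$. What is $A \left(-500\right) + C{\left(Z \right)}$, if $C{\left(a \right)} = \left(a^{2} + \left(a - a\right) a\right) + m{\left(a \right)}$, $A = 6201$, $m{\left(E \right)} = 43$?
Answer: $807665779159$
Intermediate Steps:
$Z = 898704$ ($Z = \left(-1896\right) \left(-474\right) = 898704$)
$C{\left(a \right)} = 43 + a^{2}$ ($C{\left(a \right)} = \left(a^{2} + \left(a - a\right) a\right) + 43 = \left(a^{2} + 0 a\right) + 43 = \left(a^{2} + 0\right) + 43 = a^{2} + 43 = 43 + a^{2}$)
$A \left(-500\right) + C{\left(Z \right)} = 6201 \left(-500\right) + \left(43 + 898704^{2}\right) = -3100500 + \left(43 + 807668879616\right) = -3100500 + 807668879659 = 807665779159$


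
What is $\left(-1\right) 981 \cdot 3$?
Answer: $-2943$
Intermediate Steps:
$\left(-1\right) 981 \cdot 3 = \left(-981\right) 3 = -2943$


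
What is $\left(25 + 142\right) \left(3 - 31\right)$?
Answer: $-4676$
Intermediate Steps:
$\left(25 + 142\right) \left(3 - 31\right) = 167 \left(3 - 31\right) = 167 \left(-28\right) = -4676$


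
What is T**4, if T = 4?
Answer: 256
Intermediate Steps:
T**4 = 4**4 = 256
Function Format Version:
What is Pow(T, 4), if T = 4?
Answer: 256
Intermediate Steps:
Pow(T, 4) = Pow(4, 4) = 256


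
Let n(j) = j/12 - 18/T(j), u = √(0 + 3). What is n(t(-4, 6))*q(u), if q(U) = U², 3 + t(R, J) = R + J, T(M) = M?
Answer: 215/4 ≈ 53.750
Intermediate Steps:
u = √3 ≈ 1.7320
t(R, J) = -3 + J + R (t(R, J) = -3 + (R + J) = -3 + (J + R) = -3 + J + R)
n(j) = -18/j + j/12 (n(j) = j/12 - 18/j = -18/j + j/12)
n(t(-4, 6))*q(u) = (-18/(-3 + 6 - 4) + (-3 + 6 - 4)/12)*(√3)² = (-18/(-1) + (1/12)*(-1))*3 = (-18*(-1) - 1/12)*3 = (18 - 1/12)*3 = (215/12)*3 = 215/4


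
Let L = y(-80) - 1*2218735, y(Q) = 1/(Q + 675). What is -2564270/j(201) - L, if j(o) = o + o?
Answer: 264586741799/119595 ≈ 2.2124e+6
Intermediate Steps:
j(o) = 2*o
y(Q) = 1/(675 + Q)
L = -1320147324/595 (L = 1/(675 - 80) - 1*2218735 = 1/595 - 2218735 = -1320147324/595 ≈ -2.2187e+6)
-2564270/j(201) - L = -2564270/(2*201) - 1*(-1320147324/595) = -2564270/402 + 1320147324/595 = -2564270*1/402 + 1320147324/595 = -1282135/201 + 1320147324/595 = 264586741799/119595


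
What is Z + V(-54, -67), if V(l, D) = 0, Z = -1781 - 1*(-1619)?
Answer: -162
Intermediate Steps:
Z = -162 (Z = -1781 + 1619 = -162)
Z + V(-54, -67) = -162 + 0 = -162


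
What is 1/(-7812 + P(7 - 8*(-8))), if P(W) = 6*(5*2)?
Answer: -1/7752 ≈ -0.00012900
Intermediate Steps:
P(W) = 60 (P(W) = 6*10 = 60)
1/(-7812 + P(7 - 8*(-8))) = 1/(-7812 + 60) = 1/(-7752) = -1/7752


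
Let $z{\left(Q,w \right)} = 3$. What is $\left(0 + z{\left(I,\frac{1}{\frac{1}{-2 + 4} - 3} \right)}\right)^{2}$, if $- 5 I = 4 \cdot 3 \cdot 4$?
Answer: $9$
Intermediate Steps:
$I = - \frac{48}{5}$ ($I = - \frac{4 \cdot 3 \cdot 4}{5} = - \frac{12 \cdot 4}{5} = \left(- \frac{1}{5}\right) 48 = - \frac{48}{5} \approx -9.6$)
$\left(0 + z{\left(I,\frac{1}{\frac{1}{-2 + 4} - 3} \right)}\right)^{2} = \left(0 + 3\right)^{2} = 3^{2} = 9$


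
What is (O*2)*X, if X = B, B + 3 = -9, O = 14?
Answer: -336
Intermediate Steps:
B = -12 (B = -3 - 9 = -12)
X = -12
(O*2)*X = (14*2)*(-12) = 28*(-12) = -336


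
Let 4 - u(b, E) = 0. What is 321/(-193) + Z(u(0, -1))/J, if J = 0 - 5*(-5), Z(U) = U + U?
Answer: -6481/4825 ≈ -1.3432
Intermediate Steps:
u(b, E) = 4 (u(b, E) = 4 - 1*0 = 4 + 0 = 4)
Z(U) = 2*U
J = 25 (J = 0 + 25 = 25)
321/(-193) + Z(u(0, -1))/J = 321/(-193) + (2*4)/25 = 321*(-1/193) + 8*(1/25) = -321/193 + 8/25 = -6481/4825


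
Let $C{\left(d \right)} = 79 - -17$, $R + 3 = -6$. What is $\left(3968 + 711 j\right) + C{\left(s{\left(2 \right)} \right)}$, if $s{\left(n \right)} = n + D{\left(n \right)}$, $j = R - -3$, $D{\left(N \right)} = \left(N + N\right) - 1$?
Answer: $-202$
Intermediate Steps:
$R = -9$ ($R = -3 - 6 = -9$)
$D{\left(N \right)} = -1 + 2 N$ ($D{\left(N \right)} = 2 N - 1 = -1 + 2 N$)
$j = -6$ ($j = -9 - -3 = -9 + 3 = -6$)
$s{\left(n \right)} = -1 + 3 n$ ($s{\left(n \right)} = n + \left(-1 + 2 n\right) = -1 + 3 n$)
$C{\left(d \right)} = 96$ ($C{\left(d \right)} = 79 + 17 = 96$)
$\left(3968 + 711 j\right) + C{\left(s{\left(2 \right)} \right)} = \left(3968 + 711 \left(-6\right)\right) + 96 = \left(3968 - 4266\right) + 96 = -298 + 96 = -202$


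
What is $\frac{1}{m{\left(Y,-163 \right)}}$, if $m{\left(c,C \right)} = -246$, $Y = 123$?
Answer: $- \frac{1}{246} \approx -0.004065$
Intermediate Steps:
$\frac{1}{m{\left(Y,-163 \right)}} = \frac{1}{-246} = - \frac{1}{246}$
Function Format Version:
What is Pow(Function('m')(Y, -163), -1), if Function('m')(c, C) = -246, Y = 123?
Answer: Rational(-1, 246) ≈ -0.0040650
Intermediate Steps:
Pow(Function('m')(Y, -163), -1) = Pow(-246, -1) = Rational(-1, 246)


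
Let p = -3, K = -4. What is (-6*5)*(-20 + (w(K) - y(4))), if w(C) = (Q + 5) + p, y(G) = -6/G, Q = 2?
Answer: 435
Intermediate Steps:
w(C) = 4 (w(C) = (2 + 5) - 3 = 7 - 3 = 4)
(-6*5)*(-20 + (w(K) - y(4))) = (-6*5)*(-20 + (4 - (-6)/4)) = -30*(-20 + (4 - (-6)/4)) = -30*(-20 + (4 - 1*(-3/2))) = -30*(-20 + (4 + 3/2)) = -30*(-20 + 11/2) = -30*(-29/2) = 435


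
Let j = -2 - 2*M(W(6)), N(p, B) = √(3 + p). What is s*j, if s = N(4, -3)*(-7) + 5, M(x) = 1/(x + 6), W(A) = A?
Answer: -65/6 + 91*√7/6 ≈ 29.294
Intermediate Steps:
M(x) = 1/(6 + x)
s = 5 - 7*√7 (s = √(3 + 4)*(-7) + 5 = √7*(-7) + 5 = -7*√7 + 5 = 5 - 7*√7 ≈ -13.520)
j = -13/6 (j = -2 - 2/(6 + 6) = -2 - 2/12 = -2 - 2*1/12 = -2 - ⅙ = -13/6 ≈ -2.1667)
s*j = (5 - 7*√7)*(-13/6) = -65/6 + 91*√7/6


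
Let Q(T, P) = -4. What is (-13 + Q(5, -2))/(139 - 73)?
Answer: -17/66 ≈ -0.25758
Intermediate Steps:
(-13 + Q(5, -2))/(139 - 73) = (-13 - 4)/(139 - 73) = -17/66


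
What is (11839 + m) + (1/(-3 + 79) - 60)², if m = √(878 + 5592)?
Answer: 89166545/5776 + √6470 ≈ 15518.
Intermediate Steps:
m = √6470 ≈ 80.436
(11839 + m) + (1/(-3 + 79) - 60)² = (11839 + √6470) + (1/(-3 + 79) - 60)² = (11839 + √6470) + (1/76 - 60)² = (11839 + √6470) + (-4559/76)² = (11839 + √6470) + 20784481/5776 = 89166545/5776 + √6470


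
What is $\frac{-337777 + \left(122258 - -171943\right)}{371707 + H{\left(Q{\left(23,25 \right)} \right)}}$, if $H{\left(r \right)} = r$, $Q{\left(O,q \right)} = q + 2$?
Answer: $- \frac{21788}{185867} \approx -0.11722$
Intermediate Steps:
$Q{\left(O,q \right)} = 2 + q$
$\frac{-337777 + \left(122258 - -171943\right)}{371707 + H{\left(Q{\left(23,25 \right)} \right)}} = \frac{-337777 + \left(122258 - -171943\right)}{371707 + \left(2 + 25\right)} = \frac{-337777 + \left(122258 + 171943\right)}{371707 + 27} = \frac{-337777 + 294201}{371734} = \left(-43576\right) \frac{1}{371734} = - \frac{21788}{185867}$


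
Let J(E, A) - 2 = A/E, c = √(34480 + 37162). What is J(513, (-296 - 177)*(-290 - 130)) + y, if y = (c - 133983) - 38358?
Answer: -29403749/171 + √71642 ≈ -1.7168e+5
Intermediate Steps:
c = √71642 ≈ 267.66
J(E, A) = 2 + A/E
y = -172341 + √71642 (y = (√71642 - 133983) - 38358 = (-133983 + √71642) - 38358 = -172341 + √71642 ≈ -1.7207e+5)
J(513, (-296 - 177)*(-290 - 130)) + y = (2 + ((-296 - 177)*(-290 - 130))/513) + (-172341 + √71642) = (2 - 473*(-420)*(1/513)) + (-172341 + √71642) = (2 + 198660*(1/513)) + (-172341 + √71642) = (2 + 66220/171) + (-172341 + √71642) = 66562/171 + (-172341 + √71642) = -29403749/171 + √71642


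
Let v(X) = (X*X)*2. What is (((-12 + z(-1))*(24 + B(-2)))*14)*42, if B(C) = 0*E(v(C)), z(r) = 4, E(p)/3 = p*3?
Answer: -112896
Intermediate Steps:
v(X) = 2*X² (v(X) = X²*2 = 2*X²)
E(p) = 9*p (E(p) = 3*(p*3) = 3*(3*p) = 9*p)
B(C) = 0 (B(C) = 0*(9*(2*C²)) = 0*(18*C²) = 0)
(((-12 + z(-1))*(24 + B(-2)))*14)*42 = (((-12 + 4)*(24 + 0))*14)*42 = (-8*24*14)*42 = -192*14*42 = -2688*42 = -112896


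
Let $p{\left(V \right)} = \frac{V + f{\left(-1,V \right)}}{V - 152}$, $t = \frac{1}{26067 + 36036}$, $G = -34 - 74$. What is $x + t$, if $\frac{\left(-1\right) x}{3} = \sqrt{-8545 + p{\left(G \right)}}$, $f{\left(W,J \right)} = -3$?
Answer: $\frac{1}{62103} - \frac{3 i \sqrt{144403285}}{130} \approx 1.6102 \cdot 10^{-5} - 277.31 i$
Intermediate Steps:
$G = -108$ ($G = -34 - 74 = -108$)
$t = \frac{1}{62103} \approx 1.6102 \cdot 10^{-5}$
$p{\left(V \right)} = \frac{-3 + V}{-152 + V}$ ($p{\left(V \right)} = \frac{V - 3}{V - 152} = \frac{-3 + V}{-152 + V}$)
$x = - \frac{3 i \sqrt{144403285}}{130}$ ($x = - 3 \sqrt{-8545 + \frac{-3 - 108}{-152 - 108}} = - 3 \sqrt{-8545 + \frac{1}{-260} \left(-111\right)} = - 3 \sqrt{-8545 - - \frac{111}{260}} = - 3 \sqrt{-8545 + \frac{111}{260}} = - 3 \sqrt{- \frac{2221589}{260}} = - 3 \frac{i \sqrt{144403285}}{130} = - \frac{3 i \sqrt{144403285}}{130} \approx - 277.31 i$)
$x + t = - \frac{3 i \sqrt{144403285}}{130} + \frac{1}{62103} = \frac{1}{62103} - \frac{3 i \sqrt{144403285}}{130}$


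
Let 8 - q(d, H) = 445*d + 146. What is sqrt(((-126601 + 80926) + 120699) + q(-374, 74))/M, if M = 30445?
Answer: 2*sqrt(60329)/30445 ≈ 0.016135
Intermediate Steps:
q(d, H) = -138 - 445*d (q(d, H) = 8 - (445*d + 146) = 8 - (146 + 445*d) = 8 + (-146 - 445*d) = -138 - 445*d)
sqrt(((-126601 + 80926) + 120699) + q(-374, 74))/M = sqrt(((-126601 + 80926) + 120699) + (-138 - 445*(-374)))/30445 = sqrt((-45675 + 120699) + (-138 + 166430))*(1/30445) = sqrt(75024 + 166292)*(1/30445) = sqrt(241316)*(1/30445) = (2*sqrt(60329))*(1/30445) = 2*sqrt(60329)/30445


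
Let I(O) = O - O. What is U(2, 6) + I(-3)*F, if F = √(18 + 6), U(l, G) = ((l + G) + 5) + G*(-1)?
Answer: 7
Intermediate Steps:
I(O) = 0
U(l, G) = 5 + l (U(l, G) = ((G + l) + 5) - G = (5 + G + l) - G = 5 + l)
F = 2*√6 (F = √24 = 2*√6 ≈ 4.8990)
U(2, 6) + I(-3)*F = (5 + 2) + 0*(2*√6) = 7 + 0 = 7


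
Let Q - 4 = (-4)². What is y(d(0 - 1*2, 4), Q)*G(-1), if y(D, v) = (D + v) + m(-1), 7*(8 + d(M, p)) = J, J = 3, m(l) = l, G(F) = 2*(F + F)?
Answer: -320/7 ≈ -45.714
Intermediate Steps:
G(F) = 4*F (G(F) = 2*(2*F) = 4*F)
Q = 20 (Q = 4 + (-4)² = 4 + 16 = 20)
d(M, p) = -53/7 (d(M, p) = -8 + (⅐)*3 = -8 + 3/7 = -53/7)
y(D, v) = -1 + D + v (y(D, v) = (D + v) - 1 = -1 + D + v)
y(d(0 - 1*2, 4), Q)*G(-1) = (-1 - 53/7 + 20)*(4*(-1)) = (80/7)*(-4) = -320/7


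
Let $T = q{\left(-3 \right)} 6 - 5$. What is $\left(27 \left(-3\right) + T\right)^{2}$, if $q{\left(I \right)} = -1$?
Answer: $8464$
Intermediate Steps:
$T = -11$ ($T = \left(-1\right) 6 - 5 = -6 - 5 = -11$)
$\left(27 \left(-3\right) + T\right)^{2} = \left(27 \left(-3\right) - 11\right)^{2} = \left(-81 - 11\right)^{2} = \left(-92\right)^{2} = 8464$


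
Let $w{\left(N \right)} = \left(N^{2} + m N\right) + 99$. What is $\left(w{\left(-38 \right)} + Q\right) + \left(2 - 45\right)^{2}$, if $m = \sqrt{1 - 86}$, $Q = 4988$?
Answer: $8380 - 38 i \sqrt{85} \approx 8380.0 - 350.34 i$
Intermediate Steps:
$m = i \sqrt{85}$ ($m = \sqrt{-85} = i \sqrt{85} \approx 9.2195 i$)
$w{\left(N \right)} = 99 + N^{2} + i N \sqrt{85}$ ($w{\left(N \right)} = \left(N^{2} + i \sqrt{85} N\right) + 99 = \left(N^{2} + i N \sqrt{85}\right) + 99 = 99 + N^{2} + i N \sqrt{85}$)
$\left(w{\left(-38 \right)} + Q\right) + \left(2 - 45\right)^{2} = \left(\left(99 + \left(-38\right)^{2} + i \left(-38\right) \sqrt{85}\right) + 4988\right) + \left(2 - 45\right)^{2} = \left(\left(99 + 1444 - 38 i \sqrt{85}\right) + 4988\right) + \left(-43\right)^{2} = \left(\left(1543 - 38 i \sqrt{85}\right) + 4988\right) + 1849 = \left(6531 - 38 i \sqrt{85}\right) + 1849 = 8380 - 38 i \sqrt{85}$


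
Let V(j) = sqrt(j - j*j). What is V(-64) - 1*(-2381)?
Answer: 2381 + 8*I*sqrt(65) ≈ 2381.0 + 64.498*I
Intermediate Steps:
V(j) = sqrt(j - j**2)
V(-64) - 1*(-2381) = sqrt(-64*(1 - 1*(-64))) - 1*(-2381) = sqrt(-64*(1 + 64)) + 2381 = sqrt(-64*65) + 2381 = sqrt(-4160) + 2381 = 8*I*sqrt(65) + 2381 = 2381 + 8*I*sqrt(65)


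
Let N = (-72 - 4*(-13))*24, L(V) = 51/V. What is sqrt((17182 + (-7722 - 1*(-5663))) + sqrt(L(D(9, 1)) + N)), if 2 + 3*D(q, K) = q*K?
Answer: sqrt(741027 + 7*I*sqrt(22449))/7 ≈ 122.98 + 0.087026*I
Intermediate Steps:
D(q, K) = -2/3 + K*q/3 (D(q, K) = -2/3 + (q*K)/3 = -2/3 + (K*q)/3 = -2/3 + K*q/3)
N = -480 (N = (-72 + 52)*24 = -20*24 = -480)
sqrt((17182 + (-7722 - 1*(-5663))) + sqrt(L(D(9, 1)) + N)) = sqrt((17182 + (-7722 - 1*(-5663))) + sqrt(51/(-2/3 + (1/3)*1*9) - 480)) = sqrt((17182 + (-7722 + 5663)) + sqrt(51/(-2/3 + 3) - 480)) = sqrt((17182 - 2059) + sqrt(51/(7/3) - 480)) = sqrt(15123 + sqrt(51*(3/7) - 480)) = sqrt(15123 + sqrt(153/7 - 480)) = sqrt(15123 + sqrt(-3207/7)) = sqrt(15123 + I*sqrt(22449)/7)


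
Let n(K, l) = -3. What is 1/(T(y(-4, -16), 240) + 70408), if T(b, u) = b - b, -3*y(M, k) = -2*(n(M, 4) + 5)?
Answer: 1/70408 ≈ 1.4203e-5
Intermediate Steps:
y(M, k) = 4/3 (y(M, k) = -(-2)*(-3 + 5)/3 = -(-2)*2/3 = -⅓*(-4) = 4/3)
T(b, u) = 0
1/(T(y(-4, -16), 240) + 70408) = 1/(0 + 70408) = 1/70408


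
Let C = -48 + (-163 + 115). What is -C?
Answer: 96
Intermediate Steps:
C = -96 (C = -48 - 48 = -96)
-C = -1*(-96) = 96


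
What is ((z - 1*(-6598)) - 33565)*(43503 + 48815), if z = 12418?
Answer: -1343134582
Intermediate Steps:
((z - 1*(-6598)) - 33565)*(43503 + 48815) = ((12418 - 1*(-6598)) - 33565)*(43503 + 48815) = ((12418 + 6598) - 33565)*92318 = (19016 - 33565)*92318 = -14549*92318 = -1343134582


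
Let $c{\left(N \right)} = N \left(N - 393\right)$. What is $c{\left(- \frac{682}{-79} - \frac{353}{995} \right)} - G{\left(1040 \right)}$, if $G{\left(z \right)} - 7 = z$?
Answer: $- \frac{26147096854761}{6178746025} \approx -4231.8$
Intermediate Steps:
$G{\left(z \right)} = 7 + z$
$c{\left(N \right)} = N \left(-393 + N\right)$
$c{\left(- \frac{682}{-79} - \frac{353}{995} \right)} - G{\left(1040 \right)} = \left(- \frac{682}{-79} - \frac{353}{995}\right) \left(-393 - \left(- \frac{682}{79} + \frac{353}{995}\right)\right) - \left(7 + 1040\right) = \left(\left(-682\right) \left(- \frac{1}{79}\right) - \frac{353}{995}\right) \left(-393 - - \frac{650703}{78605}\right) - 1047 = \left(\frac{682}{79} - \frac{353}{995}\right) \left(-393 + \left(\frac{682}{79} - \frac{353}{995}\right)\right) - 1047 = \frac{650703 \left(-393 + \frac{650703}{78605}\right)}{78605} - 1047 = \frac{650703}{78605} \left(- \frac{30241062}{78605}\right) - 1047 = - \frac{19677949766586}{6178746025} - 1047 = - \frac{26147096854761}{6178746025}$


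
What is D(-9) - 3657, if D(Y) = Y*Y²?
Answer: -4386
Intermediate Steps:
D(Y) = Y³
D(-9) - 3657 = (-9)³ - 3657 = -729 - 3657 = -4386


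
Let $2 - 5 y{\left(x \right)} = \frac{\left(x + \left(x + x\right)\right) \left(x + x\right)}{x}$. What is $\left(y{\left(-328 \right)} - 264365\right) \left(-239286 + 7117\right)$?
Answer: $61285883099$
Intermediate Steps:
$y{\left(x \right)} = \frac{2}{5} - \frac{6 x}{5}$ ($y{\left(x \right)} = \frac{2}{5} - \frac{\left(x + \left(x + x\right)\right) \left(x + x\right) \frac{1}{x}}{5} = \frac{2}{5} - \frac{\left(x + 2 x\right) 2 x \frac{1}{x}}{5} = \frac{2}{5} - \frac{3 x 2 x \frac{1}{x}}{5} = \frac{2}{5} - \frac{6 x^{2} \frac{1}{x}}{5} = \frac{2}{5} - \frac{6 x}{5}$)
$\left(y{\left(-328 \right)} - 264365\right) \left(-239286 + 7117\right) = \left(\left(\frac{2}{5} - - \frac{1968}{5}\right) - 264365\right) \left(-239286 + 7117\right) = \left(\left(\frac{2}{5} + \frac{1968}{5}\right) - 264365\right) \left(-232169\right) = \left(394 - 264365\right) \left(-232169\right) = \left(-263971\right) \left(-232169\right) = 61285883099$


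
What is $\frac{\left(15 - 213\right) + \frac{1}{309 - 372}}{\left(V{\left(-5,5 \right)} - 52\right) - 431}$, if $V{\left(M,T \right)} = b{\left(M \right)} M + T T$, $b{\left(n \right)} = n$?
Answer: $\frac{12475}{27279} \approx 0.45731$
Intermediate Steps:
$V{\left(M,T \right)} = M^{2} + T^{2}$ ($V{\left(M,T \right)} = M M + T T = M^{2} + T^{2}$)
$\frac{\left(15 - 213\right) + \frac{1}{309 - 372}}{\left(V{\left(-5,5 \right)} - 52\right) - 431} = \frac{\left(15 - 213\right) + \frac{1}{309 - 372}}{\left(\left(\left(-5\right)^{2} + 5^{2}\right) - 52\right) - 431} = \frac{-198 + \frac{1}{-63}}{\left(\left(25 + 25\right) - 52\right) - 431} = \frac{-198 - \frac{1}{63}}{\left(50 - 52\right) - 431} = - \frac{12475}{63 \left(-2 - 431\right)} = - \frac{12475}{63 \left(-433\right)} = \left(- \frac{12475}{63}\right) \left(- \frac{1}{433}\right) = \frac{12475}{27279}$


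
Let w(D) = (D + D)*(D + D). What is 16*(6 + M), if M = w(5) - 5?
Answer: 1616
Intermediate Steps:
w(D) = 4*D² (w(D) = (2*D)*(2*D) = 4*D²)
M = 95 (M = 4*5² - 5 = 4*25 - 5 = 100 - 5 = 95)
16*(6 + M) = 16*(6 + 95) = 16*101 = 1616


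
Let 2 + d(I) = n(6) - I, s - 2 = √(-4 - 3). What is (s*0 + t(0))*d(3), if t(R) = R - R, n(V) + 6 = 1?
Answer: 0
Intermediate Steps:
n(V) = -5 (n(V) = -6 + 1 = -5)
s = 2 + I*√7 (s = 2 + √(-4 - 3) = 2 + √(-7) = 2 + I*√7 ≈ 2.0 + 2.6458*I)
t(R) = 0
d(I) = -7 - I (d(I) = -2 + (-5 - I) = -7 - I)
(s*0 + t(0))*d(3) = ((2 + I*√7)*0 + 0)*(-7 - 1*3) = (0 + 0)*(-7 - 3) = 0*(-10) = 0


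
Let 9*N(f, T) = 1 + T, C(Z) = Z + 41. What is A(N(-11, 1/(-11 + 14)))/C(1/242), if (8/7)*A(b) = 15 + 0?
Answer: 12705/39692 ≈ 0.32009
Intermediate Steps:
C(Z) = 41 + Z
N(f, T) = 1/9 + T/9 (N(f, T) = (1 + T)/9 = 1/9 + T/9)
A(b) = 105/8 (A(b) = 7*(15 + 0)/8 = (7/8)*15 = 105/8)
A(N(-11, 1/(-11 + 14)))/C(1/242) = 105/(8*(41 + 1/242)) = 105/(8*(9923/242)) = (105/8)*(242/9923) = 12705/39692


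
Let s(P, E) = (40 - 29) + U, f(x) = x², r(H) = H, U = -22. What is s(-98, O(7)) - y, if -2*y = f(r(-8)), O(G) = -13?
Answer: 21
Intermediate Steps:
y = -32 (y = -½*(-8)² = -½*64 = -32)
s(P, E) = -11 (s(P, E) = (40 - 29) - 22 = 11 - 22 = -11)
s(-98, O(7)) - y = -11 - 1*(-32) = -11 + 32 = 21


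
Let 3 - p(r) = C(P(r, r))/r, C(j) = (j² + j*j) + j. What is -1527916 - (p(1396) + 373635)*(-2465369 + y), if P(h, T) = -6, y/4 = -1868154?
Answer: 2591818375483267/698 ≈ 3.7132e+12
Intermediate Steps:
y = -7472616 (y = 4*(-1868154) = -7472616)
C(j) = j + 2*j² (C(j) = (j² + j²) + j = 2*j² + j = j + 2*j²)
p(r) = 3 - 66/r (p(r) = 3 - (-6*(1 + 2*(-6)))/r = 3 - (-6*(1 - 12))/r = 3 - (-6*(-11))/r = 3 - 66/r)
-1527916 - (p(1396) + 373635)*(-2465369 + y) = -1527916 - ((3 - 66/1396) + 373635)*(-2465369 - 7472616) = -1527916 - ((3 - 66*1/1396) + 373635)*(-9937985) = -1527916 - ((3 - 33/698) + 373635)*(-9937985) = -1527916 - (2061/698 + 373635)*(-9937985) = -1527916 - 260799291*(-9937985)/698 = -1527916 - 1*(-2591819441968635/698) = -1527916 + 2591819441968635/698 = 2591818375483267/698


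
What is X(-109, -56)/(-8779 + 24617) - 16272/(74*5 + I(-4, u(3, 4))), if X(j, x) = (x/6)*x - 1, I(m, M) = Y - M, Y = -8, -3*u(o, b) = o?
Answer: -257526571/5749194 ≈ -44.794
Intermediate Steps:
u(o, b) = -o/3
I(m, M) = -8 - M
X(j, x) = -1 + x²/6 (X(j, x) = (x*(⅙))*x - 1 = (x/6)*x - 1 = x²/6 - 1 = -1 + x²/6)
X(-109, -56)/(-8779 + 24617) - 16272/(74*5 + I(-4, u(3, 4))) = (-1 + (⅙)*(-56)²)/(-8779 + 24617) - 16272/(74*5 + (-8 - (-1)*3/3)) = (-1 + (⅙)*3136)/15838 - 16272/(370 + (-8 - 1*(-1))) = (-1 + 1568/3)*(1/15838) - 16272/(370 + (-8 + 1)) = (1565/3)*(1/15838) - 16272/(370 - 7) = 1565/47514 - 16272/363 = 1565/47514 - 16272*1/363 = 1565/47514 - 5424/121 = -257526571/5749194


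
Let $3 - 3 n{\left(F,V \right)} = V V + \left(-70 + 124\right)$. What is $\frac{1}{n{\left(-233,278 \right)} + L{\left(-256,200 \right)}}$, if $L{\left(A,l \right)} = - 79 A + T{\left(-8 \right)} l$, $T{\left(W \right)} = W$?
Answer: $- \frac{3}{21463} \approx -0.00013978$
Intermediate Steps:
$L{\left(A,l \right)} = - 79 A - 8 l$
$n{\left(F,V \right)} = -17 - \frac{V^{2}}{3}$ ($n{\left(F,V \right)} = 1 - \frac{V V + \left(-70 + 124\right)}{3} = 1 - \frac{V^{2} + 54}{3} = 1 - \frac{54 + V^{2}}{3} = 1 - \left(18 + \frac{V^{2}}{3}\right) = -17 - \frac{V^{2}}{3}$)
$\frac{1}{n{\left(-233,278 \right)} + L{\left(-256,200 \right)}} = \frac{1}{\left(-17 - \frac{278^{2}}{3}\right) - -18624} = \frac{1}{\left(-17 - \frac{77284}{3}\right) + \left(20224 - 1600\right)} = \frac{1}{\left(-17 - \frac{77284}{3}\right) + 18624} = \frac{1}{- \frac{77335}{3} + 18624} = \frac{1}{- \frac{21463}{3}} = - \frac{3}{21463}$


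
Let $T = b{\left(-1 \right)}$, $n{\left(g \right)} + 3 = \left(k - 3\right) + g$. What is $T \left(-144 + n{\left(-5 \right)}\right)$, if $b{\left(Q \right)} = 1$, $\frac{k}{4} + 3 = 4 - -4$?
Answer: $-135$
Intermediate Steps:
$k = 20$ ($k = -12 + 4 \left(4 - -4\right) = -12 + 4 \left(4 + 4\right) = -12 + 4 \cdot 8 = -12 + 32 = 20$)
$n{\left(g \right)} = 14 + g$ ($n{\left(g \right)} = -3 + \left(\left(20 - 3\right) + g\right) = -3 + \left(17 + g\right) = 14 + g$)
$T = 1$
$T \left(-144 + n{\left(-5 \right)}\right) = 1 \left(-144 + \left(14 - 5\right)\right) = 1 \left(-144 + 9\right) = 1 \left(-135\right) = -135$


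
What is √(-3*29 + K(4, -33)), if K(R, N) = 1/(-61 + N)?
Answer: I*√768826/94 ≈ 9.3279*I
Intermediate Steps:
√(-3*29 + K(4, -33)) = √(-3*29 + 1/(-61 - 33)) = √(-87 + 1/(-94)) = √(-87 - 1/94) = √(-8179/94) = I*√768826/94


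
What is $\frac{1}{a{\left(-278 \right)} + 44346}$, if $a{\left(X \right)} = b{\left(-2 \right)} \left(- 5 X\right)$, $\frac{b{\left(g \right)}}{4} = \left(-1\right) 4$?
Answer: $\frac{1}{22106} \approx 4.5237 \cdot 10^{-5}$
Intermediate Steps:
$b{\left(g \right)} = -16$ ($b{\left(g \right)} = 4 \left(\left(-1\right) 4\right) = 4 \left(-4\right) = -16$)
$a{\left(X \right)} = 80 X$ ($a{\left(X \right)} = - 16 \left(- 5 X\right) = 80 X$)
$\frac{1}{a{\left(-278 \right)} + 44346} = \frac{1}{80 \left(-278\right) + 44346} = \frac{1}{-22240 + 44346} = \frac{1}{22106}$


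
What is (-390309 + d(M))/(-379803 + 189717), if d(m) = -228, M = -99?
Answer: 130179/63362 ≈ 2.0545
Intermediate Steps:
(-390309 + d(M))/(-379803 + 189717) = (-390309 - 228)/(-379803 + 189717) = -390537/(-190086) = -390537*(-1/190086) = 130179/63362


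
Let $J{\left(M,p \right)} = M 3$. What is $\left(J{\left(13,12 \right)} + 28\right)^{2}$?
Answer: $4489$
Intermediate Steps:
$J{\left(M,p \right)} = 3 M$
$\left(J{\left(13,12 \right)} + 28\right)^{2} = \left(3 \cdot 13 + 28\right)^{2} = \left(39 + 28\right)^{2} = 67^{2} = 4489$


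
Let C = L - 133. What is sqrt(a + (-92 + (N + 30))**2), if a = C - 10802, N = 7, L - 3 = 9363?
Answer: 4*sqrt(91) ≈ 38.158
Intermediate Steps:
L = 9366 (L = 3 + 9363 = 9366)
C = 9233 (C = 9366 - 133 = 9233)
a = -1569 (a = 9233 - 10802 = -1569)
sqrt(a + (-92 + (N + 30))**2) = sqrt(-1569 + (-92 + (7 + 30))**2) = sqrt(-1569 + (-92 + 37)**2) = sqrt(-1569 + (-55)**2) = sqrt(-1569 + 3025) = sqrt(1456) = 4*sqrt(91)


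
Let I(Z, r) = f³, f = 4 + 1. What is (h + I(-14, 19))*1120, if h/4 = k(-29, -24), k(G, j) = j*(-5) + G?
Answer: 547680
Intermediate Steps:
k(G, j) = G - 5*j (k(G, j) = -5*j + G = G - 5*j)
h = 364 (h = 4*(-29 - 5*(-24)) = 4*(-29 + 120) = 4*91 = 364)
f = 5
I(Z, r) = 125 (I(Z, r) = 5³ = 125)
(h + I(-14, 19))*1120 = (364 + 125)*1120 = 489*1120 = 547680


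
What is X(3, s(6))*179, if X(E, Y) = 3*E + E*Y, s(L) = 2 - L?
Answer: -537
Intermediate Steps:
X(3, s(6))*179 = (3*(3 + (2 - 1*6)))*179 = (3*(3 + (2 - 6)))*179 = (3*(3 - 4))*179 = (3*(-1))*179 = -3*179 = -537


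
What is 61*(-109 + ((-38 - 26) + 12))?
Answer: -9821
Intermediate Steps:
61*(-109 + ((-38 - 26) + 12)) = 61*(-109 + (-64 + 12)) = 61*(-109 - 52) = 61*(-161) = -9821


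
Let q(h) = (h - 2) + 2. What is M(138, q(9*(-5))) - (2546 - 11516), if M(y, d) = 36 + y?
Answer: 9144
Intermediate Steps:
q(h) = h (q(h) = (-2 + h) + 2 = h)
M(138, q(9*(-5))) - (2546 - 11516) = (36 + 138) - (2546 - 11516) = 174 - 1*(-8970) = 174 + 8970 = 9144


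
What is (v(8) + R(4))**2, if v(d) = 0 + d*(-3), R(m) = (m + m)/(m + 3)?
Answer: 25600/49 ≈ 522.45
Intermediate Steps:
R(m) = 2*m/(3 + m) (R(m) = (2*m)/(3 + m) = 2*m/(3 + m))
v(d) = -3*d (v(d) = 0 - 3*d = -3*d)
(v(8) + R(4))**2 = (-3*8 + 2*4/(3 + 4))**2 = (-24 + 2*4/7)**2 = (-24 + 2*4*(1/7))**2 = (-24 + 8/7)**2 = (-160/7)**2 = 25600/49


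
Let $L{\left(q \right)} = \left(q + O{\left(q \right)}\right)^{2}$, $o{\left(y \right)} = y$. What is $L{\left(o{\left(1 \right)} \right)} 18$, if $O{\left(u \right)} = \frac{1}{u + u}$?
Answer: $\frac{81}{2} \approx 40.5$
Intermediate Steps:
$O{\left(u \right)} = \frac{1}{2 u}$
$L{\left(q \right)} = \left(q + \frac{1}{2 q}\right)^{2}$
$L{\left(o{\left(1 \right)} \right)} 18 = \left(1 + \frac{1}{2 \cdot 1}\right)^{2} \cdot 18 = \left(1 + \frac{1}{2} \cdot 1\right)^{2} \cdot 18 = \left(1 + \frac{1}{2}\right)^{2} \cdot 18 = \left(\frac{3}{2}\right)^{2} \cdot 18 = \frac{9}{4} \cdot 18 = \frac{81}{2}$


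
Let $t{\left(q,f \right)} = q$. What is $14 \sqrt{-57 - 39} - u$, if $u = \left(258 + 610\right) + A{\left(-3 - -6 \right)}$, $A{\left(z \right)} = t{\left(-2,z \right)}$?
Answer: $-866 + 56 i \sqrt{6} \approx -866.0 + 137.17 i$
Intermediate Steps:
$A{\left(z \right)} = -2$
$u = 866$ ($u = \left(258 + 610\right) - 2 = 868 - 2 = 866$)
$14 \sqrt{-57 - 39} - u = 14 \sqrt{-57 - 39} - 866 = 14 \sqrt{-96} - 866 = 14 \cdot 4 i \sqrt{6} - 866 = 56 i \sqrt{6} - 866 = -866 + 56 i \sqrt{6}$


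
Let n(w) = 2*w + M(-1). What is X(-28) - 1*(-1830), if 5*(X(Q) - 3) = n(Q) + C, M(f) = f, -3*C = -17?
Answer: 27341/15 ≈ 1822.7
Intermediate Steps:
C = 17/3 (C = -1/3*(-17) = 17/3 ≈ 5.6667)
n(w) = -1 + 2*w (n(w) = 2*w - 1 = -1 + 2*w)
X(Q) = 59/15 + 2*Q/5 (X(Q) = 3 + ((-1 + 2*Q) + 17/3)/5 = 3 + (14/3 + 2*Q)/5 = 3 + (14/15 + 2*Q/5) = 59/15 + 2*Q/5)
X(-28) - 1*(-1830) = (59/15 + (2/5)*(-28)) - 1*(-1830) = (59/15 - 56/5) + 1830 = -109/15 + 1830 = 27341/15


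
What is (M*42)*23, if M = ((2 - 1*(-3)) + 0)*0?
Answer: 0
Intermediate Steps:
M = 0 (M = ((2 + 3) + 0)*0 = (5 + 0)*0 = 5*0 = 0)
(M*42)*23 = (0*42)*23 = 0*23 = 0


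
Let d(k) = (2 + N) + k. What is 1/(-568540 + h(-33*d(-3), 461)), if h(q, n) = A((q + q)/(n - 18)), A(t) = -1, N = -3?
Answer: -1/568541 ≈ -1.7589e-6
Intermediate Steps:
d(k) = -1 + k (d(k) = (2 - 3) + k = -1 + k)
h(q, n) = -1
1/(-568540 + h(-33*d(-3), 461)) = 1/(-568540 - 1) = 1/(-568541) = -1/568541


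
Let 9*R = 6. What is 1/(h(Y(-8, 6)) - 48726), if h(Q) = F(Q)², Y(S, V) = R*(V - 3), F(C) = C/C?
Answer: -1/48725 ≈ -2.0523e-5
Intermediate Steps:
F(C) = 1
R = ⅔ (R = (⅑)*6 = ⅔ ≈ 0.66667)
Y(S, V) = -2 + 2*V/3 (Y(S, V) = 2*(V - 3)/3 = 2*(-3 + V)/3 = -2 + 2*V/3)
h(Q) = 1 (h(Q) = 1² = 1)
1/(h(Y(-8, 6)) - 48726) = 1/(1 - 48726) = 1/(-48725) = -1/48725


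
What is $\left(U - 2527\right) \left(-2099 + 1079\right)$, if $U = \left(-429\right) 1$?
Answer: $3015120$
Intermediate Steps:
$U = -429$
$\left(U - 2527\right) \left(-2099 + 1079\right) = \left(-429 - 2527\right) \left(-2099 + 1079\right) = \left(-2956\right) \left(-1020\right) = 3015120$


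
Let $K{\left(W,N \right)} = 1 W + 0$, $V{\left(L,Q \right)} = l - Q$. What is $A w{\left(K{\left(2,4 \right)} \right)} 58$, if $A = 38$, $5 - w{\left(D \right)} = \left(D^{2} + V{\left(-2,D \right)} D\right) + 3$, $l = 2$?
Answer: $-4408$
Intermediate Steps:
$V{\left(L,Q \right)} = 2 - Q$
$K{\left(W,N \right)} = W$ ($K{\left(W,N \right)} = W + 0 = W$)
$w{\left(D \right)} = 2 - D^{2} - D \left(2 - D\right)$ ($w{\left(D \right)} = 5 - \left(\left(D^{2} + \left(2 - D\right) D\right) + 3\right) = 5 - \left(\left(D^{2} + D \left(2 - D\right)\right) + 3\right) = 5 - \left(3 + D^{2} + D \left(2 - D\right)\right) = 2 - D^{2} - D \left(2 - D\right)$)
$A w{\left(K{\left(2,4 \right)} \right)} 58 = 38 \left(2 - 4\right) 58 = 38 \left(-2\right) 58 = \left(-76\right) 58 = -4408$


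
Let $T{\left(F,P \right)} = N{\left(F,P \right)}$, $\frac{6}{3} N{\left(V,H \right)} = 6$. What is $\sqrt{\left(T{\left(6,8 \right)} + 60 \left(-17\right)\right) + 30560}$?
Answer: $\sqrt{29543} \approx 171.88$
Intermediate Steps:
$N{\left(V,H \right)} = 3$ ($N{\left(V,H \right)} = \frac{1}{2} \cdot 6 = 3$)
$T{\left(F,P \right)} = 3$
$\sqrt{\left(T{\left(6,8 \right)} + 60 \left(-17\right)\right) + 30560} = \sqrt{\left(3 + 60 \left(-17\right)\right) + 30560} = \sqrt{\left(3 - 1020\right) + 30560} = \sqrt{-1017 + 30560} = \sqrt{29543}$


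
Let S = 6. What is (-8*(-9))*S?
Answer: 432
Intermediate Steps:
(-8*(-9))*S = -8*(-9)*6 = 72*6 = 432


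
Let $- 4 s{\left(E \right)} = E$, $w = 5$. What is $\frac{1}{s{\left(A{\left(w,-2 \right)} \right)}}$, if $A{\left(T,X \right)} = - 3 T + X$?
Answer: $\frac{4}{17} \approx 0.23529$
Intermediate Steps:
$A{\left(T,X \right)} = X - 3 T$
$s{\left(E \right)} = - \frac{E}{4}$
$\frac{1}{s{\left(A{\left(w,-2 \right)} \right)}} = \frac{1}{\left(- \frac{1}{4}\right) \left(-2 - 15\right)} = \frac{1}{\left(- \frac{1}{4}\right) \left(-17\right)} = \frac{1}{\frac{17}{4}} = \frac{4}{17}$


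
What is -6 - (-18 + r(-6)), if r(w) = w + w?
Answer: 24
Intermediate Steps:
r(w) = 2*w
-6 - (-18 + r(-6)) = -6 - (-18 + 2*(-6)) = -6 - (-18 - 12) = -6 - 1*(-30) = -6 + 30 = 24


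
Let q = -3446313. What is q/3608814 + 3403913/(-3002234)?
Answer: -1885893912702/902875340873 ≈ -2.0888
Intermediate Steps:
q/3608814 + 3403913/(-3002234) = -3446313/3608814 + 3403913/(-3002234) = -3446313*1/3608814 + 3403913*(-1/3002234) = -1148771/1202938 - 3403913/3002234 = -1885893912702/902875340873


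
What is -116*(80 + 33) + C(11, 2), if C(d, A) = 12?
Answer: -13096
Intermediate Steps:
-116*(80 + 33) + C(11, 2) = -116*(80 + 33) + 12 = -116*113 + 12 = -13108 + 12 = -13096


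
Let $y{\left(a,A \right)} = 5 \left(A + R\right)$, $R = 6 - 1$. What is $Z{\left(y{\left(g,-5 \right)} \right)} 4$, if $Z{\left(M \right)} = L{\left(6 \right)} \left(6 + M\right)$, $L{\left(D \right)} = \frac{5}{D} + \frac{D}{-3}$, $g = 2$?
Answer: $-28$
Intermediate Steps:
$R = 5$
$y{\left(a,A \right)} = 25 + 5 A$ ($y{\left(a,A \right)} = 5 \left(A + 5\right) = 5 \left(5 + A\right) = 25 + 5 A$)
$L{\left(D \right)} = \frac{5}{D} - \frac{D}{3}$ ($L{\left(D \right)} = \frac{5}{D} + D \left(- \frac{1}{3}\right) = \frac{5}{D} - \frac{D}{3}$)
$Z{\left(M \right)} = -7 - \frac{7 M}{6}$ ($Z{\left(M \right)} = \left(\frac{5}{6} - 2\right) \left(6 + M\right) = - \frac{7 \left(6 + M\right)}{6} = -7 - \frac{7 M}{6}$)
$Z{\left(y{\left(g,-5 \right)} \right)} 4 = \left(-7 - \frac{7 \left(25 + 5 \left(-5\right)\right)}{6}\right) 4 = \left(-7 - \frac{7 \left(25 - 25\right)}{6}\right) 4 = \left(-7 - 0\right) 4 = \left(-7 + 0\right) 4 = \left(-7\right) 4 = -28$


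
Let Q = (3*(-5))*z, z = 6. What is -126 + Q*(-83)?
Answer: 7344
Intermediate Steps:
Q = -90 (Q = (3*(-5))*6 = -15*6 = -90)
-126 + Q*(-83) = -126 - 90*(-83) = -126 + 7470 = 7344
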